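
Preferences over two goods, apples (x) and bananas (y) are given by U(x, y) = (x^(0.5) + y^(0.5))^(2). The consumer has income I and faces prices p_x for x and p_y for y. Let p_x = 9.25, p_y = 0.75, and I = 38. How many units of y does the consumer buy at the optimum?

From the CES first-order condition, (y/x)^(0.5) = p_x/p_y.
Hence y/x = (p_x/p_y)^(1/(0.5)), i.e. raised to the 2 power.
Substitute y = (y/x)·x into the budget: x* = I/(p_x + p_y·(y/x)).
Numerically y/x = 152.111111, so x* = 38/(9.25 + 0.75·152.111111) = 0.3081 and y* = 152.111111·0.3081 = 46.8667.

y* = 46.8667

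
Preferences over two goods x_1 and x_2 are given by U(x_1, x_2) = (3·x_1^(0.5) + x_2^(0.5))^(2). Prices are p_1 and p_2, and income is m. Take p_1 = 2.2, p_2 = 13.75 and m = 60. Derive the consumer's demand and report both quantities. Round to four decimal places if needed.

x_1* = 26.7963, x_2* = 0.0762

With the ratio pinned down, the budget gives x_1* = m/(p_1 + p_2·(x_2/x_1)) and x_2* = (x_2/x_1)·x_1*.
Numerically x_2/x_1 = 0.002844, so x_1* = 60/(2.2 + 13.75·0.002844) = 26.7963 and x_2* = 0.002844·26.7963 = 0.0762.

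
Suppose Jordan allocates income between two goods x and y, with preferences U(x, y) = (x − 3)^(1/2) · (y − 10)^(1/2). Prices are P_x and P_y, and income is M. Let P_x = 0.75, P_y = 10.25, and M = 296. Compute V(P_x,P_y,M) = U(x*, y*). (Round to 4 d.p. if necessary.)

Let x' = x−3, y' = y−10. MRS = y'/x' = P_x/P_y.
Substituting into the budget: x* = 3 + 0.5·(M − 3·P_x − 10·P_y)/P_x, and y* = 10 + 0.5·(…)/P_y.
Discretionary income = 296 − 3·0.75 − 10·10.25 = 191.25; x* = 3 + 0.5·191.25/0.75 = 130.5; y* = 10 + 0.5·191.25/10.25 = 19.3293.
Utility at the optimum: U(130.5, 19.3293) = 34.4889.

V = 34.4889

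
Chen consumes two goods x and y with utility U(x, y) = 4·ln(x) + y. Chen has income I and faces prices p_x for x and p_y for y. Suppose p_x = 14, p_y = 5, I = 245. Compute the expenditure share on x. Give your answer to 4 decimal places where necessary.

share on x = 0.0816

MU_x = 4/x, MU_y = 1. Tangency: 4/x = p_x/p_y.
So x*(p_x,p_y) = 4·p_y/p_x, independent of income; and y* = (I − 4·p_y)/p_y.
At the given prices: x* = 4·5/14 = 1.4286, and y* = 45.
Expenditure on x: 14·1.4286 = 20; share = 0.0816.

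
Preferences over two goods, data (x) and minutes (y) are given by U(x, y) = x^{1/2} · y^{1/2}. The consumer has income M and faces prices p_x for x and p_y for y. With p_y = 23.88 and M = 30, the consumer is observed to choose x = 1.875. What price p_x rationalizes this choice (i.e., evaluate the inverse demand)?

p_x = 8

MU_x/MU_y = (0.5·y)/(0.5·x); tangency sets this equal to p_x/p_y.
Rearranging, p_y·y = p_x·x. Substituting into the budget gives p_x·x·(1 + 1) = M.
Demand: x*(p_x,p_y,M) = 0.5·M/p_x and y* = 0.5·M/p_y.
Set x* = 1.875 in the demand function and solve for p_x: p_x = 8.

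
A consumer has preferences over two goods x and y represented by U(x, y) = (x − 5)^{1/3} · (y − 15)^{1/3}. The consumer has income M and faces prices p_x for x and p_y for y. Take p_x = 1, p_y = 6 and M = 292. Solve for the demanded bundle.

x* = 103.5, y* = 31.4167

Let x' = x−5, y' = y−15. MRS = y'/x' = p_x/p_y.
After buying the subsistence bundle (5, 15), a share 0.5 of the remaining income goes to x: x* = 5 + 0.5·(M − 5p_x − 15p_y)/p_x.
Discretionary income = 292 − 5·1 − 15·6 = 197; x* = 5 + 0.5·197/1 = 103.5; y* = 15 + 0.5·197/6 = 31.4167.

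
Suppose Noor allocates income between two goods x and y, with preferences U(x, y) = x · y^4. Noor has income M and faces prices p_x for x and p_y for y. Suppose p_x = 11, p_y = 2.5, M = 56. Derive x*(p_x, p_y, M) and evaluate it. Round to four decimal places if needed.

x* = 1.0182

MU_x/MU_y = (y)/(4·x); tangency sets this equal to p_x/p_y.
So p_y·y = 4·p_x·x; combined with the budget, a share 0.2 of income goes to x.
Demand: x*(p_x,p_y,M) = 0.2·M/p_x and y* = 0.8·M/p_y.
At p_x=11, p_y=2.5, M=56: x* = 0.2·56/11 = 1.0182.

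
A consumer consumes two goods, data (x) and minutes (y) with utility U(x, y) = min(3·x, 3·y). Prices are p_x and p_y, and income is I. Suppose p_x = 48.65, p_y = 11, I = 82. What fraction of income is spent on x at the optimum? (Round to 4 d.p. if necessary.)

share on x = 0.8156

Leontief preferences: the optimum is at the kink where x/3 = y/3, i.e. y = x.
Budget: p_x·x + p_y·x = I, so (3·p_x + 3·p_y)·x = 3·I.
Demand: x*(p_x,p_y,I) = 3·I/(3·p_x + 3·p_y), y* = 3·I/(3·p_x + 3·p_y).
Here 3·48.65 + 3·11 = 178.95, giving x* = 1.3747 and y* = 1.3747.
Expenditure on x: 48.65·1.3747 = 66.8785; share = 0.8156.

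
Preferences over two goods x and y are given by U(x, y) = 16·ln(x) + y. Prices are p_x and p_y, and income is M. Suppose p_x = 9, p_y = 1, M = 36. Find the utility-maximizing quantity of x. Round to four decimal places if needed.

So x*(p_x,p_y) = 16·p_y/p_x, independent of income; and y* = (M − 16·p_y)/p_y.
At the given prices: x* = 16·1/9 = 1.7778.

x* = 1.7778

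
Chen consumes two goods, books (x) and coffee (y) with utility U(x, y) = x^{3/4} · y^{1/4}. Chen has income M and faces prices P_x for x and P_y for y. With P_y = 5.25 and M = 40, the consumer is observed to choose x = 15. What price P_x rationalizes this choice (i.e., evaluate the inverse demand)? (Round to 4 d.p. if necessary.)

P_x = 2

MU_x/MU_y = (0.75·y)/(0.25·x); tangency sets this equal to P_x/P_y.
So 0.75·P_y·y = 0.25·P_x·x; combined with the budget, a share 0.75 of income goes to x.
Demand: x*(P_x,P_y,M) = 0.75·M/P_x and y* = 0.25·M/P_y.
Set x* = 15 in the demand function and solve for P_x: P_x = 2.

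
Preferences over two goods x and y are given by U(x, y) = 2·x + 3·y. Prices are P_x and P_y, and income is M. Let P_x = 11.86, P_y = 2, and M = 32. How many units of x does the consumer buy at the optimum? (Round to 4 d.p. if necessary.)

x* = 0

Linear utility — the consumer picks whichever good has higher MU/price: 2/11.86 = 0.1686 vs 3/2 = 1.5.
y gives more utility per dollar, so spend all income on y: y* = M/P_y, x* = 0.
Numerically: x* = 0, y* = 16.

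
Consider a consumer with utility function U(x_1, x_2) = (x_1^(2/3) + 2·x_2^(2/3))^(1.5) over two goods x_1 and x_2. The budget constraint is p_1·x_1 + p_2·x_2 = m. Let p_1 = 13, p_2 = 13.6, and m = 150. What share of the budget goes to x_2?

share on x_2 = 0.8797

MU_x_1 ∝ x_1^(-1/3), MU_x_2 ∝ 2·x_2^(-1/3), so MRS = (1/2)·(x_2/x_1)^(1/3) = p_1/p_2.
Solve for the ratio: x_2/x_1 = [2·p_1/p_2]^(3).
With the ratio pinned down, the budget gives x_1* = m/(p_1 + p_2·(x_2/x_1)) and x_2* = (x_2/x_1)·x_1*.
Numerically x_2/x_1 = 6.987202, so x_1* = 150/(13 + 13.6·6.987202) = 1.3886 and x_2* = 6.987202·1.3886 = 9.7021.
Expenditure on x_2: 13.6·9.7021 = 131.9488; share = 0.8797.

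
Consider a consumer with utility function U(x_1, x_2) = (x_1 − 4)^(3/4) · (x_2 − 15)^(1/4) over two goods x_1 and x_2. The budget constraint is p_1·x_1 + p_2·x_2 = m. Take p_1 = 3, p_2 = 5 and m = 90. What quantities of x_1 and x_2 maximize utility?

This is Cobb-Douglas in (x_1−4, x_2−15): tangency gives 0.75·p_2·(x_2−15) = 0.25·p_1·(x_1−4).
After buying the subsistence bundle (4, 15), a share 0.75 of the remaining income goes to x_1: x_1* = 4 + 0.75·(m − 4p_1 − 15p_2)/p_1.
Discretionary income = 90 − 4·3 − 15·5 = 3; x_1* = 4 + 0.75·3/3 = 4.75; x_2* = 15 + 0.25·3/5 = 15.15.

x_1* = 4.75, x_2* = 15.15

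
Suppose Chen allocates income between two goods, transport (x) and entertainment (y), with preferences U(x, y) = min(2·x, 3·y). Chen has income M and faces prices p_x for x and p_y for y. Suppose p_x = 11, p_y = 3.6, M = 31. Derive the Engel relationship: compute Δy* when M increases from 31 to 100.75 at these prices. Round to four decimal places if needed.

Leontief preferences: the optimum is at the kink where x/3 = y/2, i.e. y = (2/3)·x.
Budget: p_x·x + p_y·(2/3)·x = M, so (3·p_x + 2·p_y)·x = 3·M.
Demand: x*(p_x,p_y,M) = 3·M/(3·p_x + 2·p_y), y* = 2·M/(3·p_x + 2·p_y).
Here 3·11 + 2·3.6 = 40.2, giving y* = 1.5423.
At M' = 100.75: y* = 5.0124. Change: 5.0124 − 1.5423 = 3.4701.

Δy* = 3.4701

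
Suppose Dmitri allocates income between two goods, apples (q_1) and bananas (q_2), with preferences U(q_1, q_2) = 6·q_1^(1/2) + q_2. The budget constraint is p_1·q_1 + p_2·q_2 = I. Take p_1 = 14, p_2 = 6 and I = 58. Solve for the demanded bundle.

Utility is quasi-linear in q_2; the FOC for q_1 is 3/√q_1 = p_1/p_2.
Solve: √q_1 = 3·p_2/p_1, so q_1*(p_1,p_2) = (3·p_2/p_1)², and q_2* = (I − p_1·q_1*)/p_2.
Plugging in: q_1* = (3·6/14)² = 1.6531, q_2* = 5.8095.

q_1* = 1.6531, q_2* = 5.8095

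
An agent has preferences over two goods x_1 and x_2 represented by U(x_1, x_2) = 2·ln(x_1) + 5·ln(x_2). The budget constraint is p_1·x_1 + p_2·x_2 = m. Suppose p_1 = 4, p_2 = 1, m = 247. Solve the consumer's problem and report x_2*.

x_2* = 176.4286

Demand: x_1*(p_1,p_2,m) = 2/7·m/p_1 and x_2* = 5/7·m/p_2.
At p_1=4, p_2=1, m=247: x_2* = 5/7·247/1 = 176.4286.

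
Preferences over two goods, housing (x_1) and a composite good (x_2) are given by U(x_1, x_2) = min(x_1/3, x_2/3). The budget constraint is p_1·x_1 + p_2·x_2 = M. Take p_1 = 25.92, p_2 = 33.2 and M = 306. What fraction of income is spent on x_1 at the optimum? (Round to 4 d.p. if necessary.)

With perfect complements, no substitution: consume in ratio x_1:x_2 = 3:3.
Budget: p_1·x_1 + p_2·x_1 = M, so (3·p_1 + 3·p_2)·x_1 = 3·M.
Demand: x_1*(p_1,p_2,M) = 3·M/(3·p_1 + 3·p_2), x_2* = 3·M/(3·p_1 + 3·p_2).
Here 3·25.92 + 3·33.2 = 177.36, giving x_1* = 5.1759 and x_2* = 5.1759.
Expenditure on x_1: 25.92·5.1759 = 134.1597; share = 0.4384.

share on x_1 = 0.4384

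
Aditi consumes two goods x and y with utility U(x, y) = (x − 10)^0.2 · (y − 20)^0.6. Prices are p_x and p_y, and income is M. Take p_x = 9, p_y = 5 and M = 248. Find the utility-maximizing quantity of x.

x* = 11.6111

Let x' = x−10, y' = y−20. MRS = (1/3)·y'/x' = p_x/p_y.
After buying the subsistence bundle (10, 20), a share 0.25 of the remaining income goes to x: x* = 10 + 0.25·(M − 10p_x − 20p_y)/p_x.
Discretionary income = 248 − 10·9 − 20·5 = 58; x* = 10 + 0.25·58/9 = 11.6111.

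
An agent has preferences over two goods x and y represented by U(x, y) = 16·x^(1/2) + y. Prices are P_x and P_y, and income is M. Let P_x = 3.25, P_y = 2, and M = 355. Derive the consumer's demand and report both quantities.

Thus x* = (8·P_y/P_x)² — independent of M — with the rest of income spent on y.
Plugging in: x* = (8·2/3.25)² = 24.2367, y* = 138.1154.

x* = 24.2367, y* = 138.1154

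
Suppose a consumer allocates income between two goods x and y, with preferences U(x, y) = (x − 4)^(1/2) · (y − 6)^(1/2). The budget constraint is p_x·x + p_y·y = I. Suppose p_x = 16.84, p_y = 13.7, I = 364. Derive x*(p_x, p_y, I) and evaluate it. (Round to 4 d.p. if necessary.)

x* = 10.367

This is Cobb-Douglas in (x−4, y−6): tangency gives 0.5·p_y·(y−6) = 0.5·p_x·(x−4).
Substituting into the budget: x* = 4 + 0.5·(I − 4·p_x − 6·p_y)/p_x, and y* = 6 + 0.5·(…)/p_y.
Discretionary income = 364 − 4·16.84 − 6·13.7 = 214.44; x* = 4 + 0.5·214.44/16.84 = 10.367.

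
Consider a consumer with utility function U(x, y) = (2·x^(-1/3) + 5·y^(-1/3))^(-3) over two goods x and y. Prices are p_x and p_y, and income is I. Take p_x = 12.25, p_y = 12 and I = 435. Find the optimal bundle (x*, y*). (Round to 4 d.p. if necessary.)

With the ratio pinned down, the budget gives x* = I/(p_x + p_y·(y/x)) and y* = (y/x)·x*.
Numerically y/x = 2.019162, so x* = 435/(12.25 + 12·2.019162) = 11.9244 and y* = 2.019162·11.9244 = 24.0772.

x* = 11.9244, y* = 24.0772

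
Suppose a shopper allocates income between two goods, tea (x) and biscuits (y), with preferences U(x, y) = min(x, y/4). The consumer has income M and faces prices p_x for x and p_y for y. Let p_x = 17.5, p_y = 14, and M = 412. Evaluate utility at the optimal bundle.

V = 5.6054

Demand: x*(p_x,p_y,M) = M/(p_x + 4·p_y), y* = 4·M/(p_x + 4·p_y).
Here 17.5 + 4·14 = 73.5, giving x* = 5.6054 and y* = 22.4218.
Utility at the optimum: U(5.6054, 22.4218) = 5.6054.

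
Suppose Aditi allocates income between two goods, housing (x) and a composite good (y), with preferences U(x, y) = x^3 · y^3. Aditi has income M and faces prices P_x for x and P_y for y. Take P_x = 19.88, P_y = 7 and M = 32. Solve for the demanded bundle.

x* = 0.8048, y* = 2.2857

The MRS is y/x. Set MRS = P_x/P_y.
Rearranging, P_y·y = P_x·x. Substituting into the budget gives P_x·x·(1 + 1) = M.
Demand: x*(P_x,P_y,M) = 0.5·M/P_x and y* = 0.5·M/P_y.
At P_x=19.88, P_y=7, M=32: x* = 0.5·32/19.88 = 0.8048, y* = 2.2857.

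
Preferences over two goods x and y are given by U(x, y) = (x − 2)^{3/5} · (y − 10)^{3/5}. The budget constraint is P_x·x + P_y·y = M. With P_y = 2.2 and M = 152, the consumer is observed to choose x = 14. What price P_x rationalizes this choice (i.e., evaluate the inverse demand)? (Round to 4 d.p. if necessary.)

P_x = 5

MRS = (y−10)/(x−2). Tangency with P_x/P_y gives y−10 = (P_x/P_y)·(x−2).
After buying the subsistence bundle (2, 10), a share 0.5 of the remaining income goes to x: x* = 2 + 0.5·(M − 2P_x − 10P_y)/P_x.
Set x* = 14 in the demand function and solve for P_x: P_x = 5.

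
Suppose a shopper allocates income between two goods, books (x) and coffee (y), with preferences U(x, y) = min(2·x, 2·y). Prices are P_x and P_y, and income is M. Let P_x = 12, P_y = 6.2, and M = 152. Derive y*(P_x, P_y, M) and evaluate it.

y* = 8.3516

Leontief preferences: the optimum is at the kink where x/2 = y/2, i.e. y = x.
Budget: P_x·x + P_y·x = M, so (2·P_x + 2·P_y)·x = 2·M.
Demand: x*(P_x,P_y,M) = 2·M/(2·P_x + 2·P_y), y* = 2·M/(2·P_x + 2·P_y).
Here 2·12 + 2·6.2 = 36.4, giving y* = 8.3516.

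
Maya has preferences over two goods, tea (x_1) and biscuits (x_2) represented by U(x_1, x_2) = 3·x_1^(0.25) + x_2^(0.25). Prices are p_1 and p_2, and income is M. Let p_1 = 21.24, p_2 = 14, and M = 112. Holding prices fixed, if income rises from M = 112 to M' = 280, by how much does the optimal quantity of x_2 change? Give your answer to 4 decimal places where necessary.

Δx_2* = 2.5181

MU_x_1 ∝ 3·x_1^(-0.75), MU_x_2 ∝ x_2^(-0.75), so MRS = 3·(x_2/x_1)^(0.75) = p_1/p_2.
Solve for the ratio: x_2/x_1 = [(1/3)·p_1/p_2]^(4/3).
With the ratio pinned down, the budget gives x_1* = M/(p_1 + p_2·(x_2/x_1)) and x_2* = (x_2/x_1)·x_1*.
Numerically x_2/x_1 = 0.402909, so x_1* = 112/(21.24 + 14·0.402909) = 4.1666 and x_2* = 0.402909·4.1666 = 1.6787.
At M' = 280: x_2* = 4.1969. Change: 4.1969 − 1.6787 = 2.5181.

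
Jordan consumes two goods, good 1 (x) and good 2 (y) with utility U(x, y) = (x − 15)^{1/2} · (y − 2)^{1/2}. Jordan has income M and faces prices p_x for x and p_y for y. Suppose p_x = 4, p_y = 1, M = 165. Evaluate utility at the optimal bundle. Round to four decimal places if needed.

This is Cobb-Douglas in (x−15, y−2): tangency gives 0.5·p_y·(y−2) = 0.5·p_x·(x−15).
After buying the subsistence bundle (15, 2), a share 0.5 of the remaining income goes to x: x* = 15 + 0.5·(M − 15p_x − 2p_y)/p_x.
Discretionary income = 165 − 15·4 − 2·1 = 103; x* = 15 + 0.5·103/4 = 27.875; y* = 2 + 0.5·103/1 = 53.5.
Utility at the optimum: U(27.875, 53.5) = 25.75.

V = 25.75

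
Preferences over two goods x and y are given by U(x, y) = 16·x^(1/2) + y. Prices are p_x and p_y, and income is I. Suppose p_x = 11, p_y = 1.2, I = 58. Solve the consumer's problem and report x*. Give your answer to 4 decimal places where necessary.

Utility is quasi-linear in y; the FOC for x is 8/√x = p_x/p_y.
Thus x* = (8·p_y/p_x)² — independent of I — with the rest of income spent on y.
Plugging in: x* = (8·1.2/11)² = 0.7617.

x* = 0.7617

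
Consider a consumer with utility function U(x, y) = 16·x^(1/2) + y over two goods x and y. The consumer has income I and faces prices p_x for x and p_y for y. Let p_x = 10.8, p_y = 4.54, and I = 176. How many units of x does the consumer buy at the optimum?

x* = 11.3095

Utility is quasi-linear in y; the FOC for x is 8/√x = p_x/p_y.
Thus x* = (8·p_y/p_x)² — independent of I — with the rest of income spent on y.
Plugging in: x* = (8·4.54/10.8)² = 11.3095.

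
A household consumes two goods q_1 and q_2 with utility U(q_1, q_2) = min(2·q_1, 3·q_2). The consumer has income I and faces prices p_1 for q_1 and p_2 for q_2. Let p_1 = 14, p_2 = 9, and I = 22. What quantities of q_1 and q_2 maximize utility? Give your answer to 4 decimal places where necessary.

With perfect complements, no substitution: consume in ratio q_1:q_2 = 3:2.
Budget: p_1·q_1 + p_2·(2/3)·q_1 = I, so (3·p_1 + 2·p_2)·q_1 = 3·I.
Demand: q_1*(p_1,p_2,I) = 3·I/(3·p_1 + 2·p_2), q_2* = 2·I/(3·p_1 + 2·p_2).
Here 3·14 + 2·9 = 60, giving q_1* = 1.1 and q_2* = 0.7333.

q_1* = 1.1, q_2* = 0.7333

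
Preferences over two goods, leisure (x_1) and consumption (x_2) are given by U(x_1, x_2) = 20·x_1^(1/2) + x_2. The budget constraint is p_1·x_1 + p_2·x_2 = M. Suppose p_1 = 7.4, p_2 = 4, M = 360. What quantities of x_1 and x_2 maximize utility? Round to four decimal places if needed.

Thus x_1* = (10·p_2/p_1)² — independent of M — with the rest of income spent on x_2.
Plugging in: x_1* = (10·4/7.4)² = 29.2184, x_2* = 35.9459.

x_1* = 29.2184, x_2* = 35.9459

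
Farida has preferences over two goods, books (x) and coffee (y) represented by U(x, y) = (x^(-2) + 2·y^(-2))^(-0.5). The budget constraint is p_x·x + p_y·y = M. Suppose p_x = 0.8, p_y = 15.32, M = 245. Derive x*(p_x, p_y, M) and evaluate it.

Numerically y/x = 0.470927, so x* = 245/(0.8 + 15.32·0.470927) = 30.5692.

x* = 30.5692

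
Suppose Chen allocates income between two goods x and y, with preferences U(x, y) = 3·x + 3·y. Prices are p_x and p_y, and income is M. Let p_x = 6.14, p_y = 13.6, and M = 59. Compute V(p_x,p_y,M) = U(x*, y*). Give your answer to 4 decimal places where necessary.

Linear utility — the consumer picks whichever good has higher MU/price: 3/6.14 = 0.4886 vs 3/13.6 = 0.2206.
x gives more utility per dollar, so spend all income on x: x* = M/p_x, y* = 0.
Numerically: x* = 9.6091, y* = 0.
Utility at the optimum: U(9.6091, 0) = 28.8274.

V = 28.8274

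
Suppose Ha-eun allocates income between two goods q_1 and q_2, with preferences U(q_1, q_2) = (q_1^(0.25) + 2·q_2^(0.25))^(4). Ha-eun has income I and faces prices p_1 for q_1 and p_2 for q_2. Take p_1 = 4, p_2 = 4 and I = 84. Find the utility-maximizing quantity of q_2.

From the CES first-order condition, (1/2)·(q_2/q_1)^(0.75) = p_1/p_2.
Solve for the ratio: q_2/q_1 = [2·p_1/p_2]^(4/3).
Substitute q_2 = (q_2/q_1)·q_1 into the budget: q_1* = I/(p_1 + p_2·(q_2/q_1)).
Numerically q_2/q_1 = 2.519842, so q_1* = 84/(4 + 4·2.519842) = 5.9662 and q_2* = 2.519842·5.9662 = 15.0338.

q_2* = 15.0338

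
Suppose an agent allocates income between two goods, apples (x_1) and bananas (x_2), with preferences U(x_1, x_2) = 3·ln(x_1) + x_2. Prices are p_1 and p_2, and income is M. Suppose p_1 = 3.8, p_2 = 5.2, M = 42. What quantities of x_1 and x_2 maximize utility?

MU_x_1 = 3/x_1, MU_x_2 = 1. Tangency: 3/x_1 = p_1/p_2.
So x_1*(p_1,p_2) = 3·p_2/p_1, independent of income; and x_2* = (M − 3·p_2)/p_2.
At the given prices: x_1* = 3·5.2/3.8 = 4.1053, and x_2* = 5.0769.

x_1* = 4.1053, x_2* = 5.0769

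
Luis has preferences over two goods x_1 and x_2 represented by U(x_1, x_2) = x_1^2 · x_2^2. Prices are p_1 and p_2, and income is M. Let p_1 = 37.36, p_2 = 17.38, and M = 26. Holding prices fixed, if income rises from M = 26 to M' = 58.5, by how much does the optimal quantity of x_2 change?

Δx_2* = 0.935

Tangency: MRS = x_2/x_1 = p_1/p_2.
So 2·p_2·x_2 = 2·p_1·x_1; combined with the budget, a share 0.5 of income goes to x_1.
Demand: x_1*(p_1,p_2,M) = 0.5·M/p_1 and x_2* = 0.5·M/p_2.
At p_1=37.36, p_2=17.38, M=26: x_2* = 0.5·26/17.38 = 0.748.
At M' = 58.5: x_2* = 1.683. Change: 1.683 − 0.748 = 0.935.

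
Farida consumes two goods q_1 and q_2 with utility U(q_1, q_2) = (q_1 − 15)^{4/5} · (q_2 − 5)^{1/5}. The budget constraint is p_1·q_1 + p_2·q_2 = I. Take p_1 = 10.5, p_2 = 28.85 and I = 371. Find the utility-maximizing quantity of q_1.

MRS = 4·(q_2−5)/(q_1−15). Tangency with p_1/p_2 gives q_2−5 = (1/4)·(p_1/p_2)·(q_1−15).
Substituting into the budget: q_1* = 15 + 0.8·(I − 15·p_1 − 5·p_2)/p_1, and q_2* = 5 + 0.2·(…)/p_2.
Discretionary income = 371 − 15·10.5 − 5·28.85 = 69.25; q_1* = 15 + 0.8·69.25/10.5 = 20.2762.

q_1* = 20.2762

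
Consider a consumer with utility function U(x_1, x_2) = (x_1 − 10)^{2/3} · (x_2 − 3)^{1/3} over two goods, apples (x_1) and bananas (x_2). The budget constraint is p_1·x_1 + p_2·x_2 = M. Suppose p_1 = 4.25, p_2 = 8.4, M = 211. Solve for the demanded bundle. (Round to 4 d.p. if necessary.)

x_1* = 32.4784, x_2* = 8.6865

MRS = 2·(x_2−3)/(x_1−10). Tangency with p_1/p_2 gives x_2−3 = (1/2)·(p_1/p_2)·(x_1−10).
Substituting into the budget: x_1* = 10 + 2/3·(M − 10·p_1 − 3·p_2)/p_1, and x_2* = 3 + 1/3·(…)/p_2.
Discretionary income = 211 − 10·4.25 − 3·8.4 = 143.3; x_1* = 10 + 2/3·143.3/4.25 = 32.4784; x_2* = 3 + 1/3·143.3/8.4 = 8.6865.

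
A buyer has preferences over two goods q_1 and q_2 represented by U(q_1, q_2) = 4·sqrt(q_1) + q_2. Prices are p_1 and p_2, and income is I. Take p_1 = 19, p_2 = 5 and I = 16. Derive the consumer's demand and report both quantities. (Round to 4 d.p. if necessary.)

q_1* = 0.277, q_2* = 2.1474

Solve: √q_1 = 2·p_2/p_1, so q_1*(p_1,p_2) = (2·p_2/p_1)², and q_2* = (I − p_1·q_1*)/p_2.
Plugging in: q_1* = (2·5/19)² = 0.277, q_2* = 2.1474.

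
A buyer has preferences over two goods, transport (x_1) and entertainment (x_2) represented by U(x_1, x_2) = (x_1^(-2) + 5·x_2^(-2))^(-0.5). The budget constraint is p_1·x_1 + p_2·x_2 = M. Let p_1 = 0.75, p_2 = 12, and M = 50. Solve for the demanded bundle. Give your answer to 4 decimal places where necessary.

x_1* = 5.6222, x_2* = 3.8153

MU_x_1 ∝ x_1^(-3), MU_x_2 ∝ 5·x_2^(-3), so MRS = (1/5)·(x_2/x_1)^(3) = p_1/p_2.
Solve for the ratio: x_2/x_1 = [5·p_1/p_2]^(1/3).
Substitute x_2 = (x_2/x_1)·x_1 into the budget: x_1* = M/(p_1 + p_2·(x_2/x_1)).
Numerically x_2/x_1 = 0.678604, so x_1* = 50/(0.75 + 12·0.678604) = 5.6222 and x_2* = 0.678604·5.6222 = 3.8153.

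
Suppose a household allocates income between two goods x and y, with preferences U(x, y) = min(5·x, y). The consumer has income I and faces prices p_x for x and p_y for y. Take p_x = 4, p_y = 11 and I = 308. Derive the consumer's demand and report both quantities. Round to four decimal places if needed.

Leontief preferences: the optimum is at the kink where x/1 = y/5, i.e. y = 5·x.
Budget: p_x·x + p_y·5·x = I, so (p_x + 5·p_y)·x = I.
Demand: x*(p_x,p_y,I) = I/(p_x + 5·p_y), y* = 5·I/(p_x + 5·p_y).
Here 4 + 5·11 = 59, giving x* = 5.2203 and y* = 26.1017.

x* = 5.2203, y* = 26.1017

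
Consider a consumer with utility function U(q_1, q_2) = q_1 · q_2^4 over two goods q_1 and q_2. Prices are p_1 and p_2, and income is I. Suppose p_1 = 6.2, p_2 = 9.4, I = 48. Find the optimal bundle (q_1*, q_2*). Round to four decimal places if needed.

q_1* = 1.5484, q_2* = 4.0851

The MRS is (1/4)·q_2/q_1. Set MRS = p_1/p_2.
So p_2·q_2 = 4·p_1·q_1; combined with the budget, a share 0.2 of income goes to q_1.
Demand: q_1*(p_1,p_2,I) = 0.2·I/p_1 and q_2* = 0.8·I/p_2.
At p_1=6.2, p_2=9.4, I=48: q_1* = 0.2·48/6.2 = 1.5484, q_2* = 4.0851.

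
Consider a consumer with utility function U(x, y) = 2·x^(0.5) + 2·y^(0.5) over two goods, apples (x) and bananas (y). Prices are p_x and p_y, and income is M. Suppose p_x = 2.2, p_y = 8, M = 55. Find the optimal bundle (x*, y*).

MRS = MU_x/MU_y = (y/x)^(0.5). Set equal to p_x/p_y.
Solve for the ratio: y/x = [p_x/p_y]^(2).
Substitute y = (y/x)·x into the budget: x* = M/(p_x + p_y·(y/x)).
Numerically y/x = 0.075625, so x* = 55/(2.2 + 8·0.075625) = 19.6078 and y* = 0.075625·19.6078 = 1.4828.

x* = 19.6078, y* = 1.4828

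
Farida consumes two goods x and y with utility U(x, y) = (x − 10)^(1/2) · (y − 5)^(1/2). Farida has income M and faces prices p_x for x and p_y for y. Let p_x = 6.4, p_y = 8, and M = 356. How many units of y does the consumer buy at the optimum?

This is Cobb-Douglas in (x−10, y−5): tangency gives 0.5·p_y·(y−5) = 0.5·p_x·(x−10).
After buying the subsistence bundle (10, 5), a share 0.5 of the remaining income goes to x: x* = 10 + 0.5·(M − 10p_x − 5p_y)/p_x.
Discretionary income = 356 − 10·6.4 − 5·8 = 252; y* = 5 + 0.5·252/8 = 20.75.

y* = 20.75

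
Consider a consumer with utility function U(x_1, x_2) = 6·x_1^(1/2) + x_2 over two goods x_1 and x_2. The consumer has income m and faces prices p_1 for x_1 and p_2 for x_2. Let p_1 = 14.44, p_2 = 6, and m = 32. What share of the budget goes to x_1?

share on x_1 = 0.7012

Utility is quasi-linear in x_2; the FOC for x_1 is 3/√x_1 = p_1/p_2.
Solve: √x_1 = 3·p_2/p_1, so x_1*(p_1,p_2) = (3·p_2/p_1)², and x_2* = (m − p_1·x_1*)/p_2.
Plugging in: x_1* = (3·6/14.44)² = 1.5539, x_2* = 1.5937.
Expenditure on x_1: 14.44·1.5539 = 22.4377; share = 0.7012.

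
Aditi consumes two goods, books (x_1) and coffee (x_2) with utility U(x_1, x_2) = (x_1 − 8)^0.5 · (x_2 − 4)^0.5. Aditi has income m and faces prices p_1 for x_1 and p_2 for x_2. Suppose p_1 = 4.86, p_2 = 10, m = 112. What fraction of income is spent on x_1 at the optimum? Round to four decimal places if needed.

After buying the subsistence bundle (8, 4), a share 0.5 of the remaining income goes to x_1: x_1* = 8 + 0.5·(m − 8p_1 − 4p_2)/p_1.
Discretionary income = 112 − 8·4.86 − 4·10 = 33.12; x_1* = 8 + 0.5·33.12/4.86 = 11.4074; x_2* = 4 + 0.5·33.12/10 = 5.656.
Expenditure on x_1: 4.86·11.4074 = 55.44; share = 0.495.

share on x_1 = 0.495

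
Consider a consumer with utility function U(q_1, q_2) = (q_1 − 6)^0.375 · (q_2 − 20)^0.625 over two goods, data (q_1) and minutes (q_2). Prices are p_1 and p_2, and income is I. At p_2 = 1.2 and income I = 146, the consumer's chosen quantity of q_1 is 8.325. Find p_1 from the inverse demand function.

Let q_1' = q_1−6, q_2' = q_2−20. MRS = (3/5)·q_2'/q_1' = p_1/p_2.
After buying the subsistence bundle (6, 20), a share 0.375 of the remaining income goes to q_1: q_1* = 6 + 0.375·(I − 6p_1 − 20p_2)/p_1.
Set q_1* = 8.325 in the demand function and solve for p_1: p_1 = 10.

p_1 = 10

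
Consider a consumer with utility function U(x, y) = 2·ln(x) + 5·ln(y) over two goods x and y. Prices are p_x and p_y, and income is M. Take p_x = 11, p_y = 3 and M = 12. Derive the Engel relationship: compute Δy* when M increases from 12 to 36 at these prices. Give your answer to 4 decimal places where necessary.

Δy* = 5.7143

MU_x/MU_y = (2·y)/(5·x); tangency sets this equal to p_x/p_y.
Rearranging, p_y·y = (5/2)·p_x·x. Substituting into the budget gives p_x·x·(1 + (5/2)) = M.
Demand: x*(p_x,p_y,M) = 2/7·M/p_x and y* = 5/7·M/p_y.
At p_x=11, p_y=3, M=12: y* = 5/7·12/3 = 2.8571.
At M' = 36: y* = 8.5714. Change: 8.5714 − 2.8571 = 5.7143.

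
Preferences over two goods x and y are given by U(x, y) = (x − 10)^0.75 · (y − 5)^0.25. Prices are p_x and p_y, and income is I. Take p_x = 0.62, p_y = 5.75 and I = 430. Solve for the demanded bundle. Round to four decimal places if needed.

x* = 487.8831, y* = 22.1761

MRS = 3·(y−5)/(x−10). Tangency with p_x/p_y gives y−5 = (1/3)·(p_x/p_y)·(x−10).
After buying the subsistence bundle (10, 5), a share 0.75 of the remaining income goes to x: x* = 10 + 0.75·(I − 10p_x − 5p_y)/p_x.
Discretionary income = 430 − 10·0.62 − 5·5.75 = 395.05; x* = 10 + 0.75·395.05/0.62 = 487.8831; y* = 5 + 0.25·395.05/5.75 = 22.1761.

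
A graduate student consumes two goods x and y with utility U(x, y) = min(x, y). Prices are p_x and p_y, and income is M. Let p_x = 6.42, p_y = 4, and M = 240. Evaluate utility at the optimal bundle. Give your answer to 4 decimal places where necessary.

With perfect complements, no substitution: consume in ratio x:y = 1:1.
Budget: p_x·x + p_y·x = M, so (p_x + p_y)·x = M.
Demand: x*(p_x,p_y,M) = M/(p_x + p_y), y* = M/(p_x + p_y).
Here 6.42 + 4 = 10.42, giving x* = 23.0326 and y* = 23.0326.
Utility at the optimum: U(23.0326, 23.0326) = 23.0326.

V = 23.0326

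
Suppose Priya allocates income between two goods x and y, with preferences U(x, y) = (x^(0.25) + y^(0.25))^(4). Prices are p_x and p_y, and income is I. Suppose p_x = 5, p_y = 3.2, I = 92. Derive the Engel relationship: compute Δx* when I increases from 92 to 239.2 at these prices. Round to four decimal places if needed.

Δx* = 13.6271

MRS = MU_x/MU_y = (y/x)^(0.75). Set equal to p_x/p_y.
Solve for the ratio: y/x = [p_x/p_y]^(4/3).
With the ratio pinned down, the budget gives x* = I/(p_x + p_y·(y/x)) and y* = (y/x)·x*.
Numerically y/x = 1.813121, so x* = 92/(5 + 3.2·1.813121) = 8.517.
At I' = 239.2: x* = 22.1441. Change: 22.1441 − 8.517 = 13.6271.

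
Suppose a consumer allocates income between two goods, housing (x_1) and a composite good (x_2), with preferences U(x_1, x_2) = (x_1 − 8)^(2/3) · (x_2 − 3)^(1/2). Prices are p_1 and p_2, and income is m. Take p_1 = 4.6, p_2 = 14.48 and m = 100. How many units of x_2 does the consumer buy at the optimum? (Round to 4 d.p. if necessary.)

x_2* = 3.5848

Substituting into the budget: x_1* = 8 + 4/7·(m − 8·p_1 − 3·p_2)/p_1, and x_2* = 3 + 3/7·(…)/p_2.
Discretionary income = 100 − 8·4.6 − 3·14.48 = 19.76; x_2* = 3 + 3/7·19.76/14.48 = 3.5848.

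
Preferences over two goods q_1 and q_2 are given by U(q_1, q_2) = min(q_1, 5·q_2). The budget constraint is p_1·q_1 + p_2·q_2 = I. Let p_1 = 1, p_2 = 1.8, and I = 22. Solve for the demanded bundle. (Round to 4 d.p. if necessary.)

q_1* = 16.1765, q_2* = 3.2353

With perfect complements, no substitution: consume in ratio q_1:q_2 = 5:1.
Budget: p_1·q_1 + p_2·(1/5)·q_1 = I, so (5·p_1 + p_2)·q_1 = 5·I.
Demand: q_1*(p_1,p_2,I) = 5·I/(5·p_1 + p_2), q_2* = I/(5·p_1 + p_2).
Here 5·1 + 1.8 = 6.8, giving q_1* = 16.1765 and q_2* = 3.2353.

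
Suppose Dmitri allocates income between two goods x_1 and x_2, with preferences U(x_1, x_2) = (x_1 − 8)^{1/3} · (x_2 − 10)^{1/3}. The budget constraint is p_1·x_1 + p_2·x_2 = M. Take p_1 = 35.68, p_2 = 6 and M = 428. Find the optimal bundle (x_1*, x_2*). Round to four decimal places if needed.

This is Cobb-Douglas in (x_1−8, x_2−10): tangency gives 1/3·p_2·(x_2−10) = 1/3·p_1·(x_1−8).
After buying the subsistence bundle (8, 10), a share 0.5 of the remaining income goes to x_1: x_1* = 8 + 0.5·(M − 8p_1 − 10p_2)/p_1.
Discretionary income = 428 − 8·35.68 − 10·6 = 82.56; x_1* = 8 + 0.5·82.56/35.68 = 9.157; x_2* = 10 + 0.5·82.56/6 = 16.88.

x_1* = 9.157, x_2* = 16.88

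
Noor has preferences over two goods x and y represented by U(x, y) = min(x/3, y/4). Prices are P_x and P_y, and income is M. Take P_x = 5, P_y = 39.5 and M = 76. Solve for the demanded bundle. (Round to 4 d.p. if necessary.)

x* = 1.3179, y* = 1.7572

With perfect complements, no substitution: consume in ratio x:y = 3:4.
Budget: P_x·x + P_y·(4/3)·x = M, so (3·P_x + 4·P_y)·x = 3·M.
Demand: x*(P_x,P_y,M) = 3·M/(3·P_x + 4·P_y), y* = 4·M/(3·P_x + 4·P_y).
Here 3·5 + 4·39.5 = 173, giving x* = 1.3179 and y* = 1.7572.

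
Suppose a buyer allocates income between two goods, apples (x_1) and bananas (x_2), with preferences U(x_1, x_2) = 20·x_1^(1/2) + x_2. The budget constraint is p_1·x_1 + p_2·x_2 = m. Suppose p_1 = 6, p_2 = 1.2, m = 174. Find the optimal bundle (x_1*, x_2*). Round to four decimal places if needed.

x_1* = 4, x_2* = 125

Utility is quasi-linear in x_2; the FOC for x_1 is 10/√x_1 = p_1/p_2.
Thus x_1* = (10·p_2/p_1)² — independent of m — with the rest of income spent on x_2.
Plugging in: x_1* = (10·1.2/6)² = 4, x_2* = 125.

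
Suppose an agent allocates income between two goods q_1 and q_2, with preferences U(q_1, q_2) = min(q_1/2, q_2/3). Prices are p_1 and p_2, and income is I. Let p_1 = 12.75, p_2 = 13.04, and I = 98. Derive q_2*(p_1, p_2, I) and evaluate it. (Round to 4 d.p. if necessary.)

Leontief preferences: the optimum is at the kink where q_1/2 = q_2/3, i.e. q_2 = (3/2)·q_1.
Budget: p_1·q_1 + p_2·(3/2)·q_1 = I, so (2·p_1 + 3·p_2)·q_1 = 2·I.
Demand: q_1*(p_1,p_2,I) = 2·I/(2·p_1 + 3·p_2), q_2* = 3·I/(2·p_1 + 3·p_2).
Here 2·12.75 + 3·13.04 = 64.62, giving q_2* = 4.5497.

q_2* = 4.5497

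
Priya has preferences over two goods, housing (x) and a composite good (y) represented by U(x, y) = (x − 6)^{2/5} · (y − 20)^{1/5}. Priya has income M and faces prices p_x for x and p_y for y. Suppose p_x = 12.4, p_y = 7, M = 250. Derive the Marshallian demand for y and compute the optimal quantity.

MRS = 2·(y−20)/(x−6). Tangency with p_x/p_y gives y−20 = (1/2)·(p_x/p_y)·(x−6).
Substituting into the budget: x* = 6 + 2/3·(M − 6·p_x − 20·p_y)/p_x, and y* = 20 + 1/3·(…)/p_y.
Discretionary income = 250 − 6·12.4 − 20·7 = 35.6; y* = 20 + 1/3·35.6/7 = 21.6952.

y* = 21.6952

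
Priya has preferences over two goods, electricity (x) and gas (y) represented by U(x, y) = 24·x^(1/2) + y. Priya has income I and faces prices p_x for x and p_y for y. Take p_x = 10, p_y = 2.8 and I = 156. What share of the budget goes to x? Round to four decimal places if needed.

share on x = 0.7237

Utility is quasi-linear in y; the FOC for x is 12/√x = p_x/p_y.
Thus x* = (12·p_y/p_x)² — independent of I — with the rest of income spent on y.
Plugging in: x* = (12·2.8/10)² = 11.2896, y* = 15.3943.
Expenditure on x: 10·11.2896 = 112.896; share = 0.7237.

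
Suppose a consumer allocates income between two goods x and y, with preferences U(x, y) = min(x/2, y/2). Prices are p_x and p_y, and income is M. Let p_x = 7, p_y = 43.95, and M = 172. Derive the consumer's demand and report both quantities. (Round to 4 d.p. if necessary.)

Demand: x*(p_x,p_y,M) = 2·M/(2·p_x + 2·p_y), y* = 2·M/(2·p_x + 2·p_y).
Here 2·7 + 2·43.95 = 101.9, giving x* = 3.3759 and y* = 3.3759.

x* = 3.3759, y* = 3.3759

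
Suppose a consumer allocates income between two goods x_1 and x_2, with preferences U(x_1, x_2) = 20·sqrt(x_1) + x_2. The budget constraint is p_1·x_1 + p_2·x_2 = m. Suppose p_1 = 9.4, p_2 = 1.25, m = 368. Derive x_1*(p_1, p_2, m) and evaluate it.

Set MRS = p_1/p_2: 10·x_1^(−1/2) = p_1/p_2.
Thus x_1* = (10·p_2/p_1)² — independent of m — with the rest of income spent on x_2.
Plugging in: x_1* = (10·1.25/9.4)² = 1.7683.

x_1* = 1.7683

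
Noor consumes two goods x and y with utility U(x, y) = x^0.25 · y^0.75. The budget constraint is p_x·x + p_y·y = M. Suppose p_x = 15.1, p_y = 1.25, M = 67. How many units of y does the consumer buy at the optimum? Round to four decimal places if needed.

Tangency: MRS = (1/3)·y/x = p_x/p_y.
So 0.25·p_y·y = 0.75·p_x·x; combined with the budget, a share 0.25 of income goes to x.
Demand: x*(p_x,p_y,M) = 0.25·M/p_x and y* = 0.75·M/p_y.
At p_x=15.1, p_y=1.25, M=67: y* = 0.75·67/1.25 = 40.2.

y* = 40.2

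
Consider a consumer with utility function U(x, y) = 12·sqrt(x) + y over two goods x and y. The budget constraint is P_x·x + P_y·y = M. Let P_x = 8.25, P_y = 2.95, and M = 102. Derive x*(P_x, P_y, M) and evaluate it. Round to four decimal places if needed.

Utility is quasi-linear in y; the FOC for x is 6/√x = P_x/P_y.
Solve: √x = 6·P_y/P_x, so x*(P_x,P_y) = (6·P_y/P_x)², and y* = (M − P_x·x*)/P_y.
Plugging in: x* = (6·2.95/8.25)² = 4.603.

x* = 4.603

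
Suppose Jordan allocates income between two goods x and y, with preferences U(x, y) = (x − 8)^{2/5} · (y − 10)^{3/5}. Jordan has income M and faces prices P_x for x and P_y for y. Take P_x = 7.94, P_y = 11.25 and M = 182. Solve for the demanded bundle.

MRS = (2/3)·(y−10)/(x−8). Tangency with P_x/P_y gives y−10 = (3/2)·(P_x/P_y)·(x−8).
Substituting into the budget: x* = 8 + 0.4·(M − 8·P_x − 10·P_y)/P_x, and y* = 10 + 0.6·(…)/P_y.
Discretionary income = 182 − 8·7.94 − 10·11.25 = 5.98; x* = 8 + 0.4·5.98/7.94 = 8.3013; y* = 10 + 0.6·5.98/11.25 = 10.3189.

x* = 8.3013, y* = 10.3189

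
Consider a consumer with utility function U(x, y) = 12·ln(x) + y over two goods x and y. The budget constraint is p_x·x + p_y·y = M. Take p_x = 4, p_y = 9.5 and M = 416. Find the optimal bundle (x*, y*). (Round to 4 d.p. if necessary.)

x* = 28.5, y* = 31.7895

So x*(p_x,p_y) = 12·p_y/p_x, independent of income; and y* = (M − 12·p_y)/p_y.
At the given prices: x* = 12·9.5/4 = 28.5, and y* = 31.7895.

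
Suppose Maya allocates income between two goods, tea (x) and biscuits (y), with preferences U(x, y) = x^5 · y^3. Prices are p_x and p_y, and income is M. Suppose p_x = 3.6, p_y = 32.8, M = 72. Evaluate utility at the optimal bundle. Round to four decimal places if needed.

Tangency: MRS = (5/3)·y/x = p_x/p_y.
Rearranging, p_y·y = (3/5)·p_x·x. Substituting into the budget gives p_x·x·(1 + (3/5)) = M.
Demand: x*(p_x,p_y,M) = 0.625·M/p_x and y* = 0.375·M/p_y.
At p_x=3.6, p_y=32.8, M=72: x* = 0.625·72/3.6 = 12.5, y* = 0.8232.
Utility at the optimum: U(12.5, 0.8232) = 170223.6217.

V = 170223.6217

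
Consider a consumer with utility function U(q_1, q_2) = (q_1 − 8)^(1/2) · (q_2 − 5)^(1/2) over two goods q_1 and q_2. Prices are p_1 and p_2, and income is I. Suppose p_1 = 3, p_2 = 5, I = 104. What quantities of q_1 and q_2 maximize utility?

This is Cobb-Douglas in (q_1−8, q_2−5): tangency gives 0.5·p_2·(q_2−5) = 0.5·p_1·(q_1−8).
After buying the subsistence bundle (8, 5), a share 0.5 of the remaining income goes to q_1: q_1* = 8 + 0.5·(I − 8p_1 − 5p_2)/p_1.
Discretionary income = 104 − 8·3 − 5·5 = 55; q_1* = 8 + 0.5·55/3 = 17.1667; q_2* = 5 + 0.5·55/5 = 10.5.

q_1* = 17.1667, q_2* = 10.5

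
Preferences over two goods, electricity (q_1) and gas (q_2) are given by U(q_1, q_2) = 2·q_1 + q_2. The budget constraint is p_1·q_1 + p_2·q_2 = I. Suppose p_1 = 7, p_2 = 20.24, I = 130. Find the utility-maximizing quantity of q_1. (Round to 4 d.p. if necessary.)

Linear utility — the consumer picks whichever good has higher MU/price: 2/7 = 0.2857 vs 1/20.24 = 0.0494.
q_1 gives more utility per dollar, so spend all income on q_1: q_1* = I/p_1, q_2* = 0.
Numerically: q_1* = 18.5714, q_2* = 0.

q_1* = 18.5714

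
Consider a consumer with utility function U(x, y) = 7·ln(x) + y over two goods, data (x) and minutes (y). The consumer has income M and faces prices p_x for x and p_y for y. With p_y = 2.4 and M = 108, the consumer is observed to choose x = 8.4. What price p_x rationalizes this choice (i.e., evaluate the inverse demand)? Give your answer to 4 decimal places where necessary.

Set MRS = p_x/p_y: (7/x)/1 = p_x/p_y.
So x*(p_x,p_y) = 7·p_y/p_x, independent of income; and y* = (M − 7·p_y)/p_y.
Set x* = 8.4 in the demand function and solve for p_x: p_x = 2.

p_x = 2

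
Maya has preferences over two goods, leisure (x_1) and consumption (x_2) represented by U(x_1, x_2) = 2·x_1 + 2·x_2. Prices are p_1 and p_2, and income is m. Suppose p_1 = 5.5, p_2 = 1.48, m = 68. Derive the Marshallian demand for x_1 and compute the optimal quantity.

Linear utility — the consumer picks whichever good has higher MU/price: 2/5.5 = 0.3636 vs 2/1.48 = 1.3514.
x_2 gives more utility per dollar, so spend all income on x_2: x_2* = m/p_2, x_1* = 0.
Numerically: x_1* = 0, x_2* = 45.9459.

x_1* = 0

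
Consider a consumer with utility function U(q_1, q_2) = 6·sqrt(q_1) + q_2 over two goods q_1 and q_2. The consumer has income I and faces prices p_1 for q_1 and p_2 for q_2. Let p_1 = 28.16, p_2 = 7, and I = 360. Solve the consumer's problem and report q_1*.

Utility is quasi-linear in q_2; the FOC for q_1 is 3/√q_1 = p_1/p_2.
Thus q_1* = (3·p_2/p_1)² — independent of I — with the rest of income spent on q_2.
Plugging in: q_1* = (3·7/28.16)² = 0.5561.

q_1* = 0.5561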